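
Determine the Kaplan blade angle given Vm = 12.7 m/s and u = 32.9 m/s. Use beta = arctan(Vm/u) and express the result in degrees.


beta = arctan(12.7 / 32.9) = 21.1075 degrees


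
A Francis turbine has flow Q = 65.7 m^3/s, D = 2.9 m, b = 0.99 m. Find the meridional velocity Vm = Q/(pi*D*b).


Vm = 65.7 / (pi * 2.9 * 0.99) = 7.2842 m/s


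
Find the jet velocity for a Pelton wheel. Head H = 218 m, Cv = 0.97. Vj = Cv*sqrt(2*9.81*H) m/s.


Vj = 0.97 * sqrt(2*9.81*218) = 63.4380 m/s


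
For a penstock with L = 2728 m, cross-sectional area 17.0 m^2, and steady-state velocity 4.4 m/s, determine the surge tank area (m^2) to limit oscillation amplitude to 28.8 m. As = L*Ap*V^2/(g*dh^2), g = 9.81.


As = 2728 * 17.0 * 4.4^2 / (9.81 * 28.8^2) = 110.3430 m^2


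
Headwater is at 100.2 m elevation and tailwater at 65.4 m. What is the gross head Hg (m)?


Hg = 100.2 - 65.4 = 34.8000 m


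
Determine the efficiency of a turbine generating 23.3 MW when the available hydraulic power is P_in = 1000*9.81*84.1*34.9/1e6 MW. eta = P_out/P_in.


P_in = 1000 * 9.81 * 84.1 * 34.9 / 1e6 = 28.7932 MW
eta = 23.3 / 28.7932 = 0.8092


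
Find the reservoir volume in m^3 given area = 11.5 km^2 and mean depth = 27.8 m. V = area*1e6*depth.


V = 11.5 * 1e6 * 27.8 = 3.1970e+08 m^3


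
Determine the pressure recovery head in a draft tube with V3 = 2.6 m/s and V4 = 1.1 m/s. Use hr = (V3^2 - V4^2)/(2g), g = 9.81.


hr = (2.6^2 - 1.1^2) / (2*9.81) = 0.2829 m


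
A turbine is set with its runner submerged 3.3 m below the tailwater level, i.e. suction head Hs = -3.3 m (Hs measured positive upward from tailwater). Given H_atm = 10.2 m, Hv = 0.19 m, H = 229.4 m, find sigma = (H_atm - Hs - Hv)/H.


sigma = (10.2 - (-3.3) - 0.19) / 229.4 = 0.0580


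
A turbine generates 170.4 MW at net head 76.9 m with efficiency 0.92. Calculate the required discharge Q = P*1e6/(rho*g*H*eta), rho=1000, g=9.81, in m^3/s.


Q = 170.4 * 1e6 / (1000 * 9.81 * 76.9 * 0.92) = 245.5197 m^3/s


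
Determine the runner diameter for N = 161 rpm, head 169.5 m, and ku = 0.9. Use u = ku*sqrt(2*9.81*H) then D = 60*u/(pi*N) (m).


u = 0.9 * sqrt(2*9.81*169.5) = 51.9011 m/s
D = 60 * 51.9011 / (pi * 161) = 6.1568 m


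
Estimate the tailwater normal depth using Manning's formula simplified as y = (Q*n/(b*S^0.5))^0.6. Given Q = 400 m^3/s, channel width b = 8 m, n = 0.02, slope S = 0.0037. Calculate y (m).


y = (400 * 0.02 / (8 * 0.0037^0.5))^0.6 = 5.3646 m


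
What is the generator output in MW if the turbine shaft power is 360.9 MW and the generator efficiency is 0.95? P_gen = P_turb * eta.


P_gen = 360.9 * 0.95 = 342.8550 MW


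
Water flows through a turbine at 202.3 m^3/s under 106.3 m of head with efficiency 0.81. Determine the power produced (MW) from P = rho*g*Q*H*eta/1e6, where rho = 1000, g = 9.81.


P = 1000 * 9.81 * 202.3 * 106.3 * 0.81 / 1e6 = 170.8768 MW


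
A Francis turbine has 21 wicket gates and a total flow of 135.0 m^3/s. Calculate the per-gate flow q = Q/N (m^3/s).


q = 135.0 / 21 = 6.4286 m^3/s


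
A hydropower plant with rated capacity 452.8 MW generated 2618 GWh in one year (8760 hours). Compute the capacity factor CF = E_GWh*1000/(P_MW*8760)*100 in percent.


CF = 2618 * 1000 / (452.8 * 8760) * 100 = 66.0023 %


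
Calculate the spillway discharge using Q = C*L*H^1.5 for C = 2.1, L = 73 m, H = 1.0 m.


Q = 2.1 * 73 * 1.0^1.5 = 153.3000 m^3/s


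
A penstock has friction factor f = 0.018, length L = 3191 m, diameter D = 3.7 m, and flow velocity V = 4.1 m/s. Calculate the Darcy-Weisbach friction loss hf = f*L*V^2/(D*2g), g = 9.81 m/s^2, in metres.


hf = 0.018 * 3191 * 4.1^2 / (3.7 * 2 * 9.81) = 13.3004 m


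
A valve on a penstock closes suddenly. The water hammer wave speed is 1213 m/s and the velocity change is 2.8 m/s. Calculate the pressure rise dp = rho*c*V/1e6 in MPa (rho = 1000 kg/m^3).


dp = 1000 * 1213 * 2.8 / 1e6 = 3.3964 MPa


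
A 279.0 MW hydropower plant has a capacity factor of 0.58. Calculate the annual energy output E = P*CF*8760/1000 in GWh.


E = 279.0 * 0.58 * 8760 / 1000 = 1417.5432 GWh


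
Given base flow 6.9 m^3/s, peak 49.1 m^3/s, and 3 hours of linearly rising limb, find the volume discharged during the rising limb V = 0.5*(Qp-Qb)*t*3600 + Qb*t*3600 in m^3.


V = 0.5*(49.1 - 6.9)*3*3600 + 6.9*3*3600 = 302400.0000 m^3


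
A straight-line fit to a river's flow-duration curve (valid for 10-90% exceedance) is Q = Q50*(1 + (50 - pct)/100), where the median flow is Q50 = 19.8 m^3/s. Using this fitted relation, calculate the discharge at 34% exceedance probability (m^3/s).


Q = 19.8 * (1 + (50 - 34)/100) = 22.9680 m^3/s


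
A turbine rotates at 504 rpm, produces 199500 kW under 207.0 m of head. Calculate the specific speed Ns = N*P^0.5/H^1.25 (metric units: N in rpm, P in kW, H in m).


Ns = 504 * 199500^0.5 / 207.0^1.25 = 286.7075


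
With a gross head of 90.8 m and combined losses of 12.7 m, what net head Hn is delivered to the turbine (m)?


Hn = 90.8 - 12.7 = 78.1000 m


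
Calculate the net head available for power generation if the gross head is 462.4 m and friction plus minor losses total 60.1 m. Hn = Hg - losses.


Hn = 462.4 - 60.1 = 402.3000 m


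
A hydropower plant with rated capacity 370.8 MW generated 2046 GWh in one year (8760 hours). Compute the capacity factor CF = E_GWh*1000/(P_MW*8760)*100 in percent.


CF = 2046 * 1000 / (370.8 * 8760) * 100 = 62.9886 %


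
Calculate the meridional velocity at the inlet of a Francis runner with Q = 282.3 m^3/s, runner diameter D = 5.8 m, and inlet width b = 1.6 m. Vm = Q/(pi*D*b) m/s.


Vm = 282.3 / (pi * 5.8 * 1.6) = 9.6831 m/s


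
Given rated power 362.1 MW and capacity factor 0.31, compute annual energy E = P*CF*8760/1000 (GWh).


E = 362.1 * 0.31 * 8760 / 1000 = 983.3188 GWh


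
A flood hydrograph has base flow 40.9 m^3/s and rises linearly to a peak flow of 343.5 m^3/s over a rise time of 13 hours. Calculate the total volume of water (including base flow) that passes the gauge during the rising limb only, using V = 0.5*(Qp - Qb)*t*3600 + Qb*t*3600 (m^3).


V = 0.5*(343.5 - 40.9)*13*3600 + 40.9*13*3600 = 8.9950e+06 m^3


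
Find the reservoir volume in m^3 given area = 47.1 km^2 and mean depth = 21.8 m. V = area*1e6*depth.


V = 47.1 * 1e6 * 21.8 = 1.0268e+09 m^3


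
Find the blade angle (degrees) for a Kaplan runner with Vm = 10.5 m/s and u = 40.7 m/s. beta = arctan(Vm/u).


beta = arctan(10.5 / 40.7) = 14.4660 degrees


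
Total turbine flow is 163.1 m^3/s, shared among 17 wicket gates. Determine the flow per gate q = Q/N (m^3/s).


q = 163.1 / 17 = 9.5941 m^3/s


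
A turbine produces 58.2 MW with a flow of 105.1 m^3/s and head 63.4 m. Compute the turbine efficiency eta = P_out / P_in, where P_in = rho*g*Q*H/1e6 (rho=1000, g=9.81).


P_in = 1000 * 9.81 * 105.1 * 63.4 / 1e6 = 65.3674 MW
eta = 58.2 / 65.3674 = 0.8904


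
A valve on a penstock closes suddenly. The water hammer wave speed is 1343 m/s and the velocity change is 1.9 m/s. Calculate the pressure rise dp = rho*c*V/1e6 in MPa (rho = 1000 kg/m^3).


dp = 1000 * 1343 * 1.9 / 1e6 = 2.5517 MPa


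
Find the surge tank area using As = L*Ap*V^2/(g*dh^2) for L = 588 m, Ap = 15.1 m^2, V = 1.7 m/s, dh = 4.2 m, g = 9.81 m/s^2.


As = 588 * 15.1 * 1.7^2 / (9.81 * 4.2^2) = 148.2807 m^2


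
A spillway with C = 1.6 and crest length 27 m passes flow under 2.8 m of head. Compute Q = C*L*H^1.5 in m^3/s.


Q = 1.6 * 27 * 2.8^1.5 = 202.4048 m^3/s


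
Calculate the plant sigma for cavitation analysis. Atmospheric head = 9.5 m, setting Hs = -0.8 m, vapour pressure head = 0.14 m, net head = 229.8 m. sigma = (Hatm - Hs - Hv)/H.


sigma = (9.5 - (-0.8) - 0.14) / 229.8 = 0.0442


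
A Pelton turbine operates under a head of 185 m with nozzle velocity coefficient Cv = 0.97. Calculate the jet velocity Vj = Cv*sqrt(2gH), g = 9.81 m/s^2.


Vj = 0.97 * sqrt(2*9.81*185) = 58.4396 m/s


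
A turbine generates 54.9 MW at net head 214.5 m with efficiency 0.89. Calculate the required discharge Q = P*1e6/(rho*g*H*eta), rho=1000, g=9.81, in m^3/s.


Q = 54.9 * 1e6 / (1000 * 9.81 * 214.5 * 0.89) = 29.3147 m^3/s


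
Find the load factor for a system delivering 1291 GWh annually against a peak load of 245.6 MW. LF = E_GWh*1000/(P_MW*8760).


LF = 1291 * 1000 / (245.6 * 8760) = 0.6001


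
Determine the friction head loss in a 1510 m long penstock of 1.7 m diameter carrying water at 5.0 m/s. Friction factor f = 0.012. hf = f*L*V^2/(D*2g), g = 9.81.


hf = 0.012 * 1510 * 5.0^2 / (1.7 * 2 * 9.81) = 13.5816 m


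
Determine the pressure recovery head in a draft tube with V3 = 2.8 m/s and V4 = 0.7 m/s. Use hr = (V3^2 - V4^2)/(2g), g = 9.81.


hr = (2.8^2 - 0.7^2) / (2*9.81) = 0.3746 m


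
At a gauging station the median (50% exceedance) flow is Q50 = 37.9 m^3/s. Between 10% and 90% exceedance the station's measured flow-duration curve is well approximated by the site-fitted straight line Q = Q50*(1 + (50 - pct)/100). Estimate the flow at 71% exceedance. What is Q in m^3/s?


Q = 37.9 * (1 + (50 - 71)/100) = 29.9410 m^3/s


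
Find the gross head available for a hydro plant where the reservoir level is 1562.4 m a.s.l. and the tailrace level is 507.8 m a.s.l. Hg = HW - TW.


Hg = 1562.4 - 507.8 = 1054.6000 m


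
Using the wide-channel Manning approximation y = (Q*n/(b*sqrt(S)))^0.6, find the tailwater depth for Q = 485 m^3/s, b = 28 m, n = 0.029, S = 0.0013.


y = (485 * 0.029 / (28 * 0.0013^0.5))^0.6 = 4.8574 m


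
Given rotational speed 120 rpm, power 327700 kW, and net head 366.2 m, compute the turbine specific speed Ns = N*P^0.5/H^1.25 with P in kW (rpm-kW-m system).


Ns = 120 * 327700^0.5 / 366.2^1.25 = 42.8817


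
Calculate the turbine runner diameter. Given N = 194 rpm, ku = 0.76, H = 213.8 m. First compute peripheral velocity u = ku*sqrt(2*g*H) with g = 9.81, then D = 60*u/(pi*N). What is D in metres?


u = 0.76 * sqrt(2*9.81*213.8) = 49.2229 m/s
D = 60 * 49.2229 / (pi * 194) = 4.8458 m


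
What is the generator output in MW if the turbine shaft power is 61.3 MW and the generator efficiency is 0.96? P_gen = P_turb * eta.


P_gen = 61.3 * 0.96 = 58.8480 MW


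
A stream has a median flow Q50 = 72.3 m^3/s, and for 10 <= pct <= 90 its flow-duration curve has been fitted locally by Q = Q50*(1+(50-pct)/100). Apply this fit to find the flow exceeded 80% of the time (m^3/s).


Q = 72.3 * (1 + (50 - 80)/100) = 50.6100 m^3/s


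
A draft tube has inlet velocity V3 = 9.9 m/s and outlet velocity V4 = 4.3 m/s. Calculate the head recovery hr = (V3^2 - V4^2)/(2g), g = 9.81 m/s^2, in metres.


hr = (9.9^2 - 4.3^2) / (2*9.81) = 4.0530 m


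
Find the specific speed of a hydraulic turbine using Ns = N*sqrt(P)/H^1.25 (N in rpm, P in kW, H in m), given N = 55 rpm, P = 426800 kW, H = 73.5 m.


Ns = 55 * 426800^0.5 / 73.5^1.25 = 166.9613


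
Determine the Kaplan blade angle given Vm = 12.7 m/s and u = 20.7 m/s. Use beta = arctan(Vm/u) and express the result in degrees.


beta = arctan(12.7 / 20.7) = 31.5302 degrees


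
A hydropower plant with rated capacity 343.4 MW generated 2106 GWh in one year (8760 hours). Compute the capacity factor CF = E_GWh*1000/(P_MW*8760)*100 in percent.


CF = 2106 * 1000 / (343.4 * 8760) * 100 = 70.0090 %


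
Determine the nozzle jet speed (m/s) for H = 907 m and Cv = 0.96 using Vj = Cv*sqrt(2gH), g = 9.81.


Vj = 0.96 * sqrt(2*9.81*907) = 128.0632 m/s


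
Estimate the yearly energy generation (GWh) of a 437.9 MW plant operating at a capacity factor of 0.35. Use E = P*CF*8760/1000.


E = 437.9 * 0.35 * 8760 / 1000 = 1342.6014 GWh


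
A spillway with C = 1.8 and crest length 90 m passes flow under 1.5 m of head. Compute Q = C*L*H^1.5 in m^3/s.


Q = 1.8 * 90 * 1.5^1.5 = 297.6130 m^3/s


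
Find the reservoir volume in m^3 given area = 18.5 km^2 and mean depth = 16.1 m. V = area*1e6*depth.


V = 18.5 * 1e6 * 16.1 = 2.9785e+08 m^3


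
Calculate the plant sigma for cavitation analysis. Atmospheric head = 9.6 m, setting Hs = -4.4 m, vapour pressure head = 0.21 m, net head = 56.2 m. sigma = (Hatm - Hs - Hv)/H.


sigma = (9.6 - (-4.4) - 0.21) / 56.2 = 0.2454


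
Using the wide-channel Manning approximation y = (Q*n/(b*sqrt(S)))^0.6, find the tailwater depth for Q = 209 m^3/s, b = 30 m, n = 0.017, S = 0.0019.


y = (209 * 0.017 / (30 * 0.0019^0.5))^0.6 = 1.8216 m


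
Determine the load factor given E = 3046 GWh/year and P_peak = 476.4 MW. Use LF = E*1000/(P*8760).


LF = 3046 * 1000 / (476.4 * 8760) = 0.7299


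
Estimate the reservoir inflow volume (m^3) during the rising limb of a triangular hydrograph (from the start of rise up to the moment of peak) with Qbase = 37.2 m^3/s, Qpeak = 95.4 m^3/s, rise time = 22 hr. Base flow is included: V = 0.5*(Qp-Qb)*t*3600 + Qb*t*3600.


V = 0.5*(95.4 - 37.2)*22*3600 + 37.2*22*3600 = 5.2510e+06 m^3


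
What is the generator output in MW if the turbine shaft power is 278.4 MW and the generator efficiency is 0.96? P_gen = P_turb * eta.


P_gen = 278.4 * 0.96 = 267.2640 MW


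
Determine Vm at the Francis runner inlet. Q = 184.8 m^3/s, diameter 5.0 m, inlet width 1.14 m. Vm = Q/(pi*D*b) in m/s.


Vm = 184.8 / (pi * 5.0 * 1.14) = 10.3199 m/s


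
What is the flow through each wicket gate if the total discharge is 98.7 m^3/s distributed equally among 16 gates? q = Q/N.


q = 98.7 / 16 = 6.1688 m^3/s


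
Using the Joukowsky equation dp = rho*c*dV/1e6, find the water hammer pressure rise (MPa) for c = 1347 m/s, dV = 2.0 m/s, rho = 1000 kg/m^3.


dp = 1000 * 1347 * 2.0 / 1e6 = 2.6940 MPa


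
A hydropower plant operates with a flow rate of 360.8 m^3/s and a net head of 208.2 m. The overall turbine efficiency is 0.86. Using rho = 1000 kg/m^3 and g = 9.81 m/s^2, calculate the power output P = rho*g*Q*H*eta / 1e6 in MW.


P = 1000 * 9.81 * 360.8 * 208.2 * 0.86 / 1e6 = 633.7452 MW


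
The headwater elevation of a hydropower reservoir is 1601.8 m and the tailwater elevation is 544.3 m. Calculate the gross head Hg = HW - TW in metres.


Hg = 1601.8 - 544.3 = 1057.5000 m


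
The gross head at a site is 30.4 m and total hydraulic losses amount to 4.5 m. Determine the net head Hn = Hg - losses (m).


Hn = 30.4 - 4.5 = 25.9000 m


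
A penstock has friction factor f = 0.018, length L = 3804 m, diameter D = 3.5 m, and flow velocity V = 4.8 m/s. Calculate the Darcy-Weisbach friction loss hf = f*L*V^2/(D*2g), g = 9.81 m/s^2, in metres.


hf = 0.018 * 3804 * 4.8^2 / (3.5 * 2 * 9.81) = 22.9736 m


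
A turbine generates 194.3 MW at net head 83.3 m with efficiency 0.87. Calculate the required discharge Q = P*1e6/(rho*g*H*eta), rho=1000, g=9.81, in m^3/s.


Q = 194.3 * 1e6 / (1000 * 9.81 * 83.3 * 0.87) = 273.2999 m^3/s


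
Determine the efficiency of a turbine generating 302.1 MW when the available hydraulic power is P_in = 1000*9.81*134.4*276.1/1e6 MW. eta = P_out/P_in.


P_in = 1000 * 9.81 * 134.4 * 276.1 / 1e6 = 364.0279 MW
eta = 302.1 / 364.0279 = 0.8299


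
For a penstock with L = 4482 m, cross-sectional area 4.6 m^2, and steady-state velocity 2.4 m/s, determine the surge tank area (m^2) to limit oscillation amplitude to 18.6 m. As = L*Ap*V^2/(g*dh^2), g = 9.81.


As = 4482 * 4.6 * 2.4^2 / (9.81 * 18.6^2) = 34.9911 m^2


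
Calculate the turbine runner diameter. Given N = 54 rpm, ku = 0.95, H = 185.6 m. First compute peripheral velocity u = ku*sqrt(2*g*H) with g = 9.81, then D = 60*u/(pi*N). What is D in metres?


u = 0.95 * sqrt(2*9.81*185.6) = 57.3274 m/s
D = 60 * 57.3274 / (pi * 54) = 20.2754 m


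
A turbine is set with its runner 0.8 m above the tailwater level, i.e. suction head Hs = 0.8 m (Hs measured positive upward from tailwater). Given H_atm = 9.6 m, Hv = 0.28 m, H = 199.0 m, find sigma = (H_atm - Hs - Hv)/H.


sigma = (9.6 - 0.8 - 0.28) / 199.0 = 0.0428


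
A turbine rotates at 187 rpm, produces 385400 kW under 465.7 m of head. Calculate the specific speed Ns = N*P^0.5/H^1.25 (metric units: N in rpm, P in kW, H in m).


Ns = 187 * 385400^0.5 / 465.7^1.25 = 53.6617


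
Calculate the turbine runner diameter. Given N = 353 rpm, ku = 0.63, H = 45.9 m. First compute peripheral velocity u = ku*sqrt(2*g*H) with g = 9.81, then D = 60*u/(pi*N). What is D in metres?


u = 0.63 * sqrt(2*9.81*45.9) = 18.9059 m/s
D = 60 * 18.9059 / (pi * 353) = 1.0229 m


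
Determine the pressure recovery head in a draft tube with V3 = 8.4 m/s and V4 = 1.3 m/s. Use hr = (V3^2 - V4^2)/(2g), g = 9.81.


hr = (8.4^2 - 1.3^2) / (2*9.81) = 3.5102 m


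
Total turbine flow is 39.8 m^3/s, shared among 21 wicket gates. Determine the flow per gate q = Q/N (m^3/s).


q = 39.8 / 21 = 1.8952 m^3/s


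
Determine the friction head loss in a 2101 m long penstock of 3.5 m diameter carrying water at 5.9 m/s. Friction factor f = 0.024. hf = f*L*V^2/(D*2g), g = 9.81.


hf = 0.024 * 2101 * 5.9^2 / (3.5 * 2 * 9.81) = 25.5608 m


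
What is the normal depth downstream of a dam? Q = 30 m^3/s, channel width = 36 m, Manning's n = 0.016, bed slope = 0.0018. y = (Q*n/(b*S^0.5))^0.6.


y = (30 * 0.016 / (36 * 0.0018^0.5))^0.6 = 0.4993 m


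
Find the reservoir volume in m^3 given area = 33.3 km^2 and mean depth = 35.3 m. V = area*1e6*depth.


V = 33.3 * 1e6 * 35.3 = 1.1755e+09 m^3


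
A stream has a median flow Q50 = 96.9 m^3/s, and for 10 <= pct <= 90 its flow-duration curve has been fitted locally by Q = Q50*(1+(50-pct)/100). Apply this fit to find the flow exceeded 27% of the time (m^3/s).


Q = 96.9 * (1 + (50 - 27)/100) = 119.1870 m^3/s


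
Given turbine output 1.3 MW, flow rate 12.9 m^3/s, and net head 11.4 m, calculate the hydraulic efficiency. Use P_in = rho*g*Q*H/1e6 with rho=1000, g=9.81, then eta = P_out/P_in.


P_in = 1000 * 9.81 * 12.9 * 11.4 / 1e6 = 1.4427 MW
eta = 1.3 / 1.4427 = 0.9011


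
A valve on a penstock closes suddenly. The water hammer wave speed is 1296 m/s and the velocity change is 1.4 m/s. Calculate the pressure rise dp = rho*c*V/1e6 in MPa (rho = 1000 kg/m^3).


dp = 1000 * 1296 * 1.4 / 1e6 = 1.8144 MPa


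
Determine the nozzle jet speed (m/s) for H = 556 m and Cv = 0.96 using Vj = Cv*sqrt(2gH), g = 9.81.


Vj = 0.96 * sqrt(2*9.81*556) = 100.2670 m/s


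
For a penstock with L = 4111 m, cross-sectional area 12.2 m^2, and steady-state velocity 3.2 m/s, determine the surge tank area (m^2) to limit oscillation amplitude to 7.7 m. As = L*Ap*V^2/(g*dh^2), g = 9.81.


As = 4111 * 12.2 * 3.2^2 / (9.81 * 7.7^2) = 882.9921 m^2


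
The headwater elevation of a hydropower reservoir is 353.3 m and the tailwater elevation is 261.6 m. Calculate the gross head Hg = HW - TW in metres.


Hg = 353.3 - 261.6 = 91.7000 m


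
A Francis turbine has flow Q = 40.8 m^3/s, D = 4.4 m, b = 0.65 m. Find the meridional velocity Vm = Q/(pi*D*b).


Vm = 40.8 / (pi * 4.4 * 0.65) = 4.5409 m/s


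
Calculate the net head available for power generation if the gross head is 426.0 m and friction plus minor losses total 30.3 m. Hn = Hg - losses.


Hn = 426.0 - 30.3 = 395.7000 m


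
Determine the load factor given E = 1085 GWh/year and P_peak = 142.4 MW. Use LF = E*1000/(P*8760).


LF = 1085 * 1000 / (142.4 * 8760) = 0.8698


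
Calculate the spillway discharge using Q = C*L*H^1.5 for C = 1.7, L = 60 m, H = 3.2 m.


Q = 1.7 * 60 * 3.2^1.5 = 583.8821 m^3/s


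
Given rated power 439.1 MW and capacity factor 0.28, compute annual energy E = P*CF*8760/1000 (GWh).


E = 439.1 * 0.28 * 8760 / 1000 = 1077.0245 GWh


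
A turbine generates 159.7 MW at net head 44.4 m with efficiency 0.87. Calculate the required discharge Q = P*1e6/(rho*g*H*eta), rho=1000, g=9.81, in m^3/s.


Q = 159.7 * 1e6 / (1000 * 9.81 * 44.4 * 0.87) = 421.4380 m^3/s


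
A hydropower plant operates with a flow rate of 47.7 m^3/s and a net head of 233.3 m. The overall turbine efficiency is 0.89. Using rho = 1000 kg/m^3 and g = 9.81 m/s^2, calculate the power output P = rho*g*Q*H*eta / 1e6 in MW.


P = 1000 * 9.81 * 47.7 * 233.3 * 0.89 / 1e6 = 97.1610 MW


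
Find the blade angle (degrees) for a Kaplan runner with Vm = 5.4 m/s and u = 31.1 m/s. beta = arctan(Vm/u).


beta = arctan(5.4 / 31.1) = 9.8503 degrees


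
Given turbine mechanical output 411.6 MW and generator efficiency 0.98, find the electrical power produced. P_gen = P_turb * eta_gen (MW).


P_gen = 411.6 * 0.98 = 403.3680 MW


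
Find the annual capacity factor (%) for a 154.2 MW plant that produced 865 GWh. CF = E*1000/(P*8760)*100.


CF = 865 * 1000 / (154.2 * 8760) * 100 = 64.0365 %


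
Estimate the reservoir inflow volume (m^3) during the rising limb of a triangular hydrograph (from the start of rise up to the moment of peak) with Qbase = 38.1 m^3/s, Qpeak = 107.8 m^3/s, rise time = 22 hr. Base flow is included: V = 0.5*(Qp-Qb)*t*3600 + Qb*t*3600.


V = 0.5*(107.8 - 38.1)*22*3600 + 38.1*22*3600 = 5.7776e+06 m^3


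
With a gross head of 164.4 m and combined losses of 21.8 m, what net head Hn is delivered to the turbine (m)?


Hn = 164.4 - 21.8 = 142.6000 m


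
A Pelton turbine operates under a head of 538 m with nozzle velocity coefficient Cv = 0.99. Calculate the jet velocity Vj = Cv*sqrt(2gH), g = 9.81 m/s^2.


Vj = 0.99 * sqrt(2*9.81*538) = 101.7129 m/s


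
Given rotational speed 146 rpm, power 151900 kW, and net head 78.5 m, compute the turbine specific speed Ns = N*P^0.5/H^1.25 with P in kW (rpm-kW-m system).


Ns = 146 * 151900^0.5 / 78.5^1.25 = 243.5256


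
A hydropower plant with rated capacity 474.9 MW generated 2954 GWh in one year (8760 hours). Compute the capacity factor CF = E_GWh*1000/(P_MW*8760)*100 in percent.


CF = 2954 * 1000 / (474.9 * 8760) * 100 = 71.0075 %


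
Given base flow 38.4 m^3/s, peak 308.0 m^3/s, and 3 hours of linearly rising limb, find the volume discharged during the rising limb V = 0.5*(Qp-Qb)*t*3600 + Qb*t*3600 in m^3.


V = 0.5*(308.0 - 38.4)*3*3600 + 38.4*3*3600 = 1.8706e+06 m^3


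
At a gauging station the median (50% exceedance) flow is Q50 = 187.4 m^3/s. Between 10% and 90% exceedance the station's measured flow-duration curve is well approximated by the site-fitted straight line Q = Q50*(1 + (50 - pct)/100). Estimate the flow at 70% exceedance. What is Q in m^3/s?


Q = 187.4 * (1 + (50 - 70)/100) = 149.9200 m^3/s


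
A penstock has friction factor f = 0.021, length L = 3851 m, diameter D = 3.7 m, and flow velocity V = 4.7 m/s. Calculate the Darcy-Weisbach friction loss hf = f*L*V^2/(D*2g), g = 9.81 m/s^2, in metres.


hf = 0.021 * 3851 * 4.7^2 / (3.7 * 2 * 9.81) = 24.6087 m


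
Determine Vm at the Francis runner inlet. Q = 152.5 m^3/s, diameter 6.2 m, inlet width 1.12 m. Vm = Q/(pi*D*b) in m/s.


Vm = 152.5 / (pi * 6.2 * 1.12) = 6.9905 m/s


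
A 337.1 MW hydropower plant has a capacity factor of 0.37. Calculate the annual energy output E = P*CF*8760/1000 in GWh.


E = 337.1 * 0.37 * 8760 / 1000 = 1092.6085 GWh


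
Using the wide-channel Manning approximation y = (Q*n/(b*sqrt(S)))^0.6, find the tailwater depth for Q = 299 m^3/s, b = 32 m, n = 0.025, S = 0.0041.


y = (299 * 0.025 / (32 * 0.0041^0.5))^0.6 = 2.1739 m


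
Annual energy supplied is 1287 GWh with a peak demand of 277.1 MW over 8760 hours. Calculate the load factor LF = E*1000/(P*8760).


LF = 1287 * 1000 / (277.1 * 8760) = 0.5302


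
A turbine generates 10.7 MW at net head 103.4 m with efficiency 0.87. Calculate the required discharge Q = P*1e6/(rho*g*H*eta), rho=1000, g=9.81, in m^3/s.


Q = 10.7 * 1e6 / (1000 * 9.81 * 103.4 * 0.87) = 12.1248 m^3/s


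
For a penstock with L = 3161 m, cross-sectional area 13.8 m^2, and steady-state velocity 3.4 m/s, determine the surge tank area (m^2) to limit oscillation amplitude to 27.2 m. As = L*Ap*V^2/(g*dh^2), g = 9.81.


As = 3161 * 13.8 * 3.4^2 / (9.81 * 27.2^2) = 69.4792 m^2


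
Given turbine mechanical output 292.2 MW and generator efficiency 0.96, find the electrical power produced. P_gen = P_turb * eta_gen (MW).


P_gen = 292.2 * 0.96 = 280.5120 MW


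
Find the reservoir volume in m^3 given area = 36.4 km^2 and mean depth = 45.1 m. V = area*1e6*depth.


V = 36.4 * 1e6 * 45.1 = 1.6416e+09 m^3


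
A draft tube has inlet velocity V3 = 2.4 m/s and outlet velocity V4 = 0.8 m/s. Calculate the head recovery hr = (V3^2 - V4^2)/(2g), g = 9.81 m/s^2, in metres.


hr = (2.4^2 - 0.8^2) / (2*9.81) = 0.2610 m


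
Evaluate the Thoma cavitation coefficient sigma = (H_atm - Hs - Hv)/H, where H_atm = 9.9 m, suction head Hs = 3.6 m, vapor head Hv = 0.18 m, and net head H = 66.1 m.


sigma = (9.9 - 3.6 - 0.18) / 66.1 = 0.0926


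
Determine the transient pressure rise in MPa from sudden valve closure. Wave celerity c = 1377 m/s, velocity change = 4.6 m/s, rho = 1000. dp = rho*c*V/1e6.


dp = 1000 * 1377 * 4.6 / 1e6 = 6.3342 MPa


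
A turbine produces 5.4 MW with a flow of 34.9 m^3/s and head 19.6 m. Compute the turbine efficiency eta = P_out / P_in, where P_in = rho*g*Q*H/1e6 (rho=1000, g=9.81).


P_in = 1000 * 9.81 * 34.9 * 19.6 / 1e6 = 6.7104 MW
eta = 5.4 / 6.7104 = 0.8047


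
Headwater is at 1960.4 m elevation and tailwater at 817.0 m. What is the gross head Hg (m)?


Hg = 1960.4 - 817.0 = 1143.4000 m


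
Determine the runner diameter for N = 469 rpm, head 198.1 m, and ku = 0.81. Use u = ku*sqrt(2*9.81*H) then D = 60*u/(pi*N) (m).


u = 0.81 * sqrt(2*9.81*198.1) = 50.4983 m/s
D = 60 * 50.4983 / (pi * 469) = 2.0564 m


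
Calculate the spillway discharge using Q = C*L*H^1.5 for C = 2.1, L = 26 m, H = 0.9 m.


Q = 2.1 * 26 * 0.9^1.5 = 46.6183 m^3/s


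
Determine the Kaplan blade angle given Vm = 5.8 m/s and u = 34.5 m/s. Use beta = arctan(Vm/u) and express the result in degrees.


beta = arctan(5.8 / 34.5) = 9.5431 degrees


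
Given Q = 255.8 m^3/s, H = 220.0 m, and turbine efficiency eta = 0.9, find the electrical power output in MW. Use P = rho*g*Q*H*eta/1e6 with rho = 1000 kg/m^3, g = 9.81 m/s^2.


P = 1000 * 9.81 * 255.8 * 220.0 * 0.9 / 1e6 = 496.8608 MW


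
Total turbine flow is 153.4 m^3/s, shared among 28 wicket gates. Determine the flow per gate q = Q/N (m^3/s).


q = 153.4 / 28 = 5.4786 m^3/s


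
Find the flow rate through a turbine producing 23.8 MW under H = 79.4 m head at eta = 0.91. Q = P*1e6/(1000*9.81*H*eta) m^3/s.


Q = 23.8 * 1e6 / (1000 * 9.81 * 79.4 * 0.91) = 33.5773 m^3/s


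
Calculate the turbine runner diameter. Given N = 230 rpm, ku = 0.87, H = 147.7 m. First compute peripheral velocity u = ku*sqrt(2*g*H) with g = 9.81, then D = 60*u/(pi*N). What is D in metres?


u = 0.87 * sqrt(2*9.81*147.7) = 46.8338 m/s
D = 60 * 46.8338 / (pi * 230) = 3.8890 m


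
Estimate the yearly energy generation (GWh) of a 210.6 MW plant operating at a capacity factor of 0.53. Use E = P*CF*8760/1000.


E = 210.6 * 0.53 * 8760 / 1000 = 977.7737 GWh


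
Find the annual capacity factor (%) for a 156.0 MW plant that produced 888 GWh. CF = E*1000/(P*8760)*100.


CF = 888 * 1000 / (156.0 * 8760) * 100 = 64.9807 %


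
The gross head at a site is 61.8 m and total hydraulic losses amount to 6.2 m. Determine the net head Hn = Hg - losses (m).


Hn = 61.8 - 6.2 = 55.6000 m


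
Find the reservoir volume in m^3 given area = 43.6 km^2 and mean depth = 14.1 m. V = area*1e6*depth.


V = 43.6 * 1e6 * 14.1 = 6.1476e+08 m^3


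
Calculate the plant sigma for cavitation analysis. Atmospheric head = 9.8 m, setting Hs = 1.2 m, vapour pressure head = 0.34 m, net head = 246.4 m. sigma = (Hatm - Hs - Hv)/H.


sigma = (9.8 - 1.2 - 0.34) / 246.4 = 0.0335


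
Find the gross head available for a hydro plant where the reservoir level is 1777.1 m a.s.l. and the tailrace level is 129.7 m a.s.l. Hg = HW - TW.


Hg = 1777.1 - 129.7 = 1647.4000 m


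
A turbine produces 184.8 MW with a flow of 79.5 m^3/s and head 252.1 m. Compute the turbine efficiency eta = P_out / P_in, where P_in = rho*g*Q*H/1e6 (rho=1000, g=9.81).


P_in = 1000 * 9.81 * 79.5 * 252.1 / 1e6 = 196.6115 MW
eta = 184.8 / 196.6115 = 0.9399


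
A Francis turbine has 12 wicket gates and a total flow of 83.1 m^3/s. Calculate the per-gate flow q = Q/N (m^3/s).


q = 83.1 / 12 = 6.9250 m^3/s


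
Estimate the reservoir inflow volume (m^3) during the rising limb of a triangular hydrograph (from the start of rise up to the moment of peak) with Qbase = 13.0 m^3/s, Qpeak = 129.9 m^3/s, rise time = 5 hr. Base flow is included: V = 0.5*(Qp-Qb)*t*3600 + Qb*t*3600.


V = 0.5*(129.9 - 13.0)*5*3600 + 13.0*5*3600 = 1.2861e+06 m^3


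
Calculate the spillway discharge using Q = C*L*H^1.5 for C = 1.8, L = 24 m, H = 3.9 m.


Q = 1.8 * 24 * 3.9^1.5 = 332.7213 m^3/s


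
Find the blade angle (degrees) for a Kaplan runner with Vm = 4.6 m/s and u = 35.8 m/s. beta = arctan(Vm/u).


beta = arctan(4.6 / 35.8) = 7.3219 degrees


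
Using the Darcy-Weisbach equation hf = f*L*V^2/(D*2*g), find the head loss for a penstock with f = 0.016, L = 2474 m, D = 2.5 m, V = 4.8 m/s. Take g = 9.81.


hf = 0.016 * 2474 * 4.8^2 / (2.5 * 2 * 9.81) = 18.5936 m


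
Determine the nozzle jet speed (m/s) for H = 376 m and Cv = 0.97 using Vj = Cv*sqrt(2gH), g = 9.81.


Vj = 0.97 * sqrt(2*9.81*376) = 83.3135 m/s


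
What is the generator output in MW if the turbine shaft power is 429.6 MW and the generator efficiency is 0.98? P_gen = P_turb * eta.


P_gen = 429.6 * 0.98 = 421.0080 MW


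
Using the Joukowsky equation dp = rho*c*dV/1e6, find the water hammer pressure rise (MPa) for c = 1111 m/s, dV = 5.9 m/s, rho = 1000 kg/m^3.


dp = 1000 * 1111 * 5.9 / 1e6 = 6.5549 MPa


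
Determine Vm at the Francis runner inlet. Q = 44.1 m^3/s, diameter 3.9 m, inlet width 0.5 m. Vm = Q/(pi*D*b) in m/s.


Vm = 44.1 / (pi * 3.9 * 0.5) = 7.1987 m/s


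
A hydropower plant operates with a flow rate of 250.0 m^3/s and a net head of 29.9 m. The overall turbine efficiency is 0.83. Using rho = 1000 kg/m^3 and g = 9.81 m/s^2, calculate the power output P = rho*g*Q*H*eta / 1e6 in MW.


P = 1000 * 9.81 * 250.0 * 29.9 * 0.83 / 1e6 = 60.8637 MW


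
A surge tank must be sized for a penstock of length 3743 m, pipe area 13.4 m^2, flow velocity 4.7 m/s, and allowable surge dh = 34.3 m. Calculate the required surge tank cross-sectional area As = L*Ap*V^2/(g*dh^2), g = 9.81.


As = 3743 * 13.4 * 4.7^2 / (9.81 * 34.3^2) = 95.9982 m^2


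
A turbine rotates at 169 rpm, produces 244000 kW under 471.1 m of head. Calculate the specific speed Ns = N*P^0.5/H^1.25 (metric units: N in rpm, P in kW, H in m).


Ns = 169 * 244000^0.5 / 471.1^1.25 = 38.0356


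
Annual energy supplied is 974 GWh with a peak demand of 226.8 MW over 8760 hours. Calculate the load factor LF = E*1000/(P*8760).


LF = 974 * 1000 / (226.8 * 8760) = 0.4902


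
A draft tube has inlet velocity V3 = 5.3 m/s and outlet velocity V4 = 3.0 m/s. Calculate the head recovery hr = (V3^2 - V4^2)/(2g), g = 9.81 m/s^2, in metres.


hr = (5.3^2 - 3.0^2) / (2*9.81) = 0.9730 m


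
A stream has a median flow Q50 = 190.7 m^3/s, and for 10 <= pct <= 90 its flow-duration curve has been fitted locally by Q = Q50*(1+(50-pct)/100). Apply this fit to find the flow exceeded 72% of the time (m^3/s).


Q = 190.7 * (1 + (50 - 72)/100) = 148.7460 m^3/s


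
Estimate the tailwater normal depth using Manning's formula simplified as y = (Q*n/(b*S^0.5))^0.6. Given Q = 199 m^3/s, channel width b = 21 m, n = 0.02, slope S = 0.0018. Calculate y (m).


y = (199 * 0.02 / (21 * 0.0018^0.5))^0.6 = 2.4548 m


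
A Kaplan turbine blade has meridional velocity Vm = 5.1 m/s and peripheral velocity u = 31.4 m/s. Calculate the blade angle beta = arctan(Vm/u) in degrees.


beta = arctan(5.1 / 31.4) = 9.2254 degrees


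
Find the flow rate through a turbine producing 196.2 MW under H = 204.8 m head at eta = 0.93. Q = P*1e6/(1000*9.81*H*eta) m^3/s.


Q = 196.2 * 1e6 / (1000 * 9.81 * 204.8 * 0.93) = 105.0067 m^3/s


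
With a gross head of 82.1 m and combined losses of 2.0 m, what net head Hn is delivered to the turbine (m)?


Hn = 82.1 - 2.0 = 80.1000 m


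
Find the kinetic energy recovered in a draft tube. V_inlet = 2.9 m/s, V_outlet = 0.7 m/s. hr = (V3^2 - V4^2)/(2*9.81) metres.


hr = (2.9^2 - 0.7^2) / (2*9.81) = 0.4037 m


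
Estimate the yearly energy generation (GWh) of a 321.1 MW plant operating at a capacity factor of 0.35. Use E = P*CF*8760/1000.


E = 321.1 * 0.35 * 8760 / 1000 = 984.4926 GWh


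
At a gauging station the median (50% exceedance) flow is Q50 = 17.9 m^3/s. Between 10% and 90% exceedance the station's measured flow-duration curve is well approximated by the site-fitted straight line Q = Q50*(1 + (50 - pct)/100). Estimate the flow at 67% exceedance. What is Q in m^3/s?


Q = 17.9 * (1 + (50 - 67)/100) = 14.8570 m^3/s


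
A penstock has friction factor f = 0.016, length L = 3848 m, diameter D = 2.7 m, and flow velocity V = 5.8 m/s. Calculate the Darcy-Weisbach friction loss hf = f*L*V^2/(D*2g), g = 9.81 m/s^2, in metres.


hf = 0.016 * 3848 * 5.8^2 / (2.7 * 2 * 9.81) = 39.0974 m


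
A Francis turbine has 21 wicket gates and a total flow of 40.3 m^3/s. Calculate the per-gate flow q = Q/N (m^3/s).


q = 40.3 / 21 = 1.9190 m^3/s


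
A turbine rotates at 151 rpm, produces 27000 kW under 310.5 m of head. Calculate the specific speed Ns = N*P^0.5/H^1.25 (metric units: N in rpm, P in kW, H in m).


Ns = 151 * 27000^0.5 / 310.5^1.25 = 19.0363


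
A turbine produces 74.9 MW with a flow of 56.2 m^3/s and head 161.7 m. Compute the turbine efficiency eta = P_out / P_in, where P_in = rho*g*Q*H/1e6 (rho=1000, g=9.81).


P_in = 1000 * 9.81 * 56.2 * 161.7 / 1e6 = 89.1488 MW
eta = 74.9 / 89.1488 = 0.8402


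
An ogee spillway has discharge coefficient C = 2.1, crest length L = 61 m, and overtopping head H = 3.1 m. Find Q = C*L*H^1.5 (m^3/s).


Q = 2.1 * 61 * 3.1^1.5 = 699.1843 m^3/s


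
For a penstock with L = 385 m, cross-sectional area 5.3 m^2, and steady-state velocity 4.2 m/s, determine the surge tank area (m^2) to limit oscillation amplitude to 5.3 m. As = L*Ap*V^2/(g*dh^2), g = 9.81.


As = 385 * 5.3 * 4.2^2 / (9.81 * 5.3^2) = 130.6214 m^2


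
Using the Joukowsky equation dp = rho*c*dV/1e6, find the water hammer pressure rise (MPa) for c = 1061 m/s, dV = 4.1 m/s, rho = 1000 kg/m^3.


dp = 1000 * 1061 * 4.1 / 1e6 = 4.3501 MPa


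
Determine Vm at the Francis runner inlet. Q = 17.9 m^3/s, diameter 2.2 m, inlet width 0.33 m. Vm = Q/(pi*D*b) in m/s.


Vm = 17.9 / (pi * 2.2 * 0.33) = 7.8481 m/s


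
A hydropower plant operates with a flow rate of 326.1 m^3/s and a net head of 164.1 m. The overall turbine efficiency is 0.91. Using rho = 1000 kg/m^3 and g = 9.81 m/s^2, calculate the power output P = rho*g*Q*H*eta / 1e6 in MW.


P = 1000 * 9.81 * 326.1 * 164.1 * 0.91 / 1e6 = 477.7160 MW


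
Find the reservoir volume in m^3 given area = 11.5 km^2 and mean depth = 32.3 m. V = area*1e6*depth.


V = 11.5 * 1e6 * 32.3 = 3.7145e+08 m^3


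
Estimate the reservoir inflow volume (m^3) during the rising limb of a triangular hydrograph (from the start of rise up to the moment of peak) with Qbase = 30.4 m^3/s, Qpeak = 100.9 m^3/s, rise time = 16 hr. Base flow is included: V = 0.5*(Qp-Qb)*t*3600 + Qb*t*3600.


V = 0.5*(100.9 - 30.4)*16*3600 + 30.4*16*3600 = 3.7814e+06 m^3


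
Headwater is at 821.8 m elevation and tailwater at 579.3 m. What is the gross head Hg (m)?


Hg = 821.8 - 579.3 = 242.5000 m


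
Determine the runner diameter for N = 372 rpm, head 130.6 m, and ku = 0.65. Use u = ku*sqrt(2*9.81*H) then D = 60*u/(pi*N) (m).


u = 0.65 * sqrt(2*9.81*130.6) = 32.9029 m/s
D = 60 * 32.9029 / (pi * 372) = 1.6892 m


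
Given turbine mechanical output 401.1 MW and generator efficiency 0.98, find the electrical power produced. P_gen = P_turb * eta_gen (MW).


P_gen = 401.1 * 0.98 = 393.0780 MW


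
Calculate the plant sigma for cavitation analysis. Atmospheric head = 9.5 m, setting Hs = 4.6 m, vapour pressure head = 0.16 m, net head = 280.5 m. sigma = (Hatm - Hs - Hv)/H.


sigma = (9.5 - 4.6 - 0.16) / 280.5 = 0.0169


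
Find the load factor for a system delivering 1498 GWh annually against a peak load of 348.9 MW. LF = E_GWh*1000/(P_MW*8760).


LF = 1498 * 1000 / (348.9 * 8760) = 0.4901


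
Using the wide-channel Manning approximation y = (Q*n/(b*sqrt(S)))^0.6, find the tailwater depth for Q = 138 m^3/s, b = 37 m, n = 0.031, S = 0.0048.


y = (138 * 0.031 / (37 * 0.0048^0.5))^0.6 = 1.3597 m


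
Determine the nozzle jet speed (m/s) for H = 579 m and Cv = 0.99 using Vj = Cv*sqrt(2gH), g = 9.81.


Vj = 0.99 * sqrt(2*9.81*579) = 105.5174 m/s


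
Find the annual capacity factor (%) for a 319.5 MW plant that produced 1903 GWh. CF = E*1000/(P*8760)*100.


CF = 1903 * 1000 / (319.5 * 8760) * 100 = 67.9929 %


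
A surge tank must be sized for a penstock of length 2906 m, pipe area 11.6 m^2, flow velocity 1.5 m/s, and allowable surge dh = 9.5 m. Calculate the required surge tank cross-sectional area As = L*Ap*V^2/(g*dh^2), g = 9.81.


As = 2906 * 11.6 * 1.5^2 / (9.81 * 9.5^2) = 85.6683 m^2


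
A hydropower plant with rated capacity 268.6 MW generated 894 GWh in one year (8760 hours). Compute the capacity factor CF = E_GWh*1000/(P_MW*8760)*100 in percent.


CF = 894 * 1000 / (268.6 * 8760) * 100 = 37.9951 %


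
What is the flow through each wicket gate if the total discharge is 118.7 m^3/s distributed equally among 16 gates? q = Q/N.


q = 118.7 / 16 = 7.4188 m^3/s


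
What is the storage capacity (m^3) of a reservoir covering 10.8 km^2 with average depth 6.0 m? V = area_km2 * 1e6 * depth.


V = 10.8 * 1e6 * 6.0 = 6.4800e+07 m^3


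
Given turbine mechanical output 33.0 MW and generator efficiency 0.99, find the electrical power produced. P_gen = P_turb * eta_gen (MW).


P_gen = 33.0 * 0.99 = 32.6700 MW


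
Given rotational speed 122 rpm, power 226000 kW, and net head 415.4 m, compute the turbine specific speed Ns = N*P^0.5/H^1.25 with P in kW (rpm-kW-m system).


Ns = 122 * 226000^0.5 / 415.4^1.25 = 30.9265


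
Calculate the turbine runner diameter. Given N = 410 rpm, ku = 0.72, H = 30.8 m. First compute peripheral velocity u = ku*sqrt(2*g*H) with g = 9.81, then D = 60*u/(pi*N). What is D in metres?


u = 0.72 * sqrt(2*9.81*30.8) = 17.6994 m/s
D = 60 * 17.6994 / (pi * 410) = 0.8245 m


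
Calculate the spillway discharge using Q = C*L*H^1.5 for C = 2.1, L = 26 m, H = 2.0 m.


Q = 2.1 * 26 * 2.0^1.5 = 154.4321 m^3/s


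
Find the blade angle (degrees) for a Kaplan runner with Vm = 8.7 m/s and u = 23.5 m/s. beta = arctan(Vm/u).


beta = arctan(8.7 / 23.5) = 20.3152 degrees


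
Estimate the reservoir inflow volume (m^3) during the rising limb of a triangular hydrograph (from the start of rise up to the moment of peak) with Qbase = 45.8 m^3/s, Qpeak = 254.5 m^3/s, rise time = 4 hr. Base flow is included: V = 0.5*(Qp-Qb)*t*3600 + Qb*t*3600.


V = 0.5*(254.5 - 45.8)*4*3600 + 45.8*4*3600 = 2.1622e+06 m^3


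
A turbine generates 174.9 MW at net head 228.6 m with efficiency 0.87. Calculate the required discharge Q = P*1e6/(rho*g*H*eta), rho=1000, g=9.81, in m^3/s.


Q = 174.9 * 1e6 / (1000 * 9.81 * 228.6 * 0.87) = 89.6448 m^3/s


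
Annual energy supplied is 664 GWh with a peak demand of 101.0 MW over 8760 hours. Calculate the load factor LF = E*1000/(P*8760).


LF = 664 * 1000 / (101.0 * 8760) = 0.7505
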